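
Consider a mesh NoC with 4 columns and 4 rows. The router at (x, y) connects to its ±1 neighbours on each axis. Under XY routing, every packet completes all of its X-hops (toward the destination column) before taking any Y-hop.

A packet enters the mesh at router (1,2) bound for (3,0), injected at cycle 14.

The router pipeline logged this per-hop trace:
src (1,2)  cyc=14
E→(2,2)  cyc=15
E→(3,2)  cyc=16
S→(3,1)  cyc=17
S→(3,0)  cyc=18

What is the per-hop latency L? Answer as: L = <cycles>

cyc[1] − cyc[0] = 15 − 14 = 1.
One hop costs L cycles, so L = 1.

L = 1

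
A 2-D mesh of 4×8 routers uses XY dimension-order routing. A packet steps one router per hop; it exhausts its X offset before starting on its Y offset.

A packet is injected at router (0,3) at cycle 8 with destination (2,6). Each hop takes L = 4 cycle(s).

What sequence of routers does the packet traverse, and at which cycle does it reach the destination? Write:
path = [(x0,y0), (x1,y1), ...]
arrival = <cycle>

path = [(0,3), (1,3), (2,3), (2,4), (2,5), (2,6)]
arrival = 28

src (0,3)  cyc=8
E→(1,3)  cyc=12
E→(2,3)  cyc=16
N→(2,4)  cyc=20
N→(2,5)  cyc=24
N→(2,6)  cyc=28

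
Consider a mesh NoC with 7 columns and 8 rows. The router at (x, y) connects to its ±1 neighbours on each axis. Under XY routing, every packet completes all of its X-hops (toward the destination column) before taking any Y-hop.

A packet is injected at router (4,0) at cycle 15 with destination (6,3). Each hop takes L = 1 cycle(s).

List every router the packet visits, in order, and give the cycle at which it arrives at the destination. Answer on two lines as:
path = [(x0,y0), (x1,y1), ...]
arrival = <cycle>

hop 0: (4,0) @ cyc 15
hop 1: (5,0) @ cyc 16  [E]
hop 2: (6,0) @ cyc 17  [E]
hop 3: (6,1) @ cyc 18  [N]
hop 4: (6,2) @ cyc 19  [N]
hop 5: (6,3) @ cyc 20  [N]

path = [(4,0), (5,0), (6,0), (6,1), (6,2), (6,3)]
arrival = 20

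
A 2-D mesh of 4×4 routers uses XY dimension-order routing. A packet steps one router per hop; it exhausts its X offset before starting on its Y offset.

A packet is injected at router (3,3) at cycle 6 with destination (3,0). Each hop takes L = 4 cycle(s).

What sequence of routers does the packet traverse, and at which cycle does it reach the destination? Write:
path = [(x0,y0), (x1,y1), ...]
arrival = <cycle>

path = [(3,3), (3,2), (3,1), (3,0)]
arrival = 18

t=6: at (3,3)
t=10: at (3,2) after S
t=14: at (3,1) after S
t=18: at (3,0) after S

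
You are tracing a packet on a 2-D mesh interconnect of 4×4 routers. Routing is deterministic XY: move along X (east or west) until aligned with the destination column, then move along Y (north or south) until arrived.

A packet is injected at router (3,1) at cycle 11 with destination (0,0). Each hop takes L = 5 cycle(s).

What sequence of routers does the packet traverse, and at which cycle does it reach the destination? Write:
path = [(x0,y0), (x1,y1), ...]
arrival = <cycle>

#0 — 3,1 | c11
#1 — 2,1 | c16 | W
#2 — 1,1 | c21 | W
#3 — 0,1 | c26 | W
#4 — 0,0 | c31 | S

path = [(3,1), (2,1), (1,1), (0,1), (0,0)]
arrival = 31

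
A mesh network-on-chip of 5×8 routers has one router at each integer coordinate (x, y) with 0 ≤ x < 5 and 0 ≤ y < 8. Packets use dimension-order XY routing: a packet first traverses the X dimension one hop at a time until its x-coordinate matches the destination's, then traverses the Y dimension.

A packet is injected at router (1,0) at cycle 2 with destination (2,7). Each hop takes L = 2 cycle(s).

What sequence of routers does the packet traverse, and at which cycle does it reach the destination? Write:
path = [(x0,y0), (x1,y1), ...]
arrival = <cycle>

  0. router=(1,0) cycle=2 (inject)
  1. router=(2,0) cycle=4 dir=E
  2. router=(2,1) cycle=6 dir=N
  3. router=(2,2) cycle=8 dir=N
  4. router=(2,3) cycle=10 dir=N
  5. router=(2,4) cycle=12 dir=N
  6. router=(2,5) cycle=14 dir=N
  7. router=(2,6) cycle=16 dir=N
  8. router=(2,7) cycle=18 dir=N

path = [(1,0), (2,0), (2,1), (2,2), (2,3), (2,4), (2,5), (2,6), (2,7)]
arrival = 18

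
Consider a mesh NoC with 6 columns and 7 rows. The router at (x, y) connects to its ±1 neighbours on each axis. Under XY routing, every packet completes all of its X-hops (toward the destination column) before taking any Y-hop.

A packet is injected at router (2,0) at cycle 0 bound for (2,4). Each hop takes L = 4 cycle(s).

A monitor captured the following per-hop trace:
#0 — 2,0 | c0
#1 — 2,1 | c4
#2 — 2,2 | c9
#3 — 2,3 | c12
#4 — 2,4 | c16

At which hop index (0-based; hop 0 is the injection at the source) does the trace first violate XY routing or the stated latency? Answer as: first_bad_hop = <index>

  1: Δx=+0 Δy=+1 Δt=4 [ok]
  2: Δx=+0 Δy=+1 Δt=5 [BAD: Δcyc=5≠L]

first_bad_hop = 2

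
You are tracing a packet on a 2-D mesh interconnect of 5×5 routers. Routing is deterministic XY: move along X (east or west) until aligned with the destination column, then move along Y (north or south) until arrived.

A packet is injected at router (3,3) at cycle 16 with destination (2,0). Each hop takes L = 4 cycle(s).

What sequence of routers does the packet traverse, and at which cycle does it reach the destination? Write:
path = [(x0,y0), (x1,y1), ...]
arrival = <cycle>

hop 0: (3,3) @ cyc 16
hop 1: (2,3) @ cyc 20  [W]
hop 2: (2,2) @ cyc 24  [S]
hop 3: (2,1) @ cyc 28  [S]
hop 4: (2,0) @ cyc 32  [S]

path = [(3,3), (2,3), (2,2), (2,1), (2,0)]
arrival = 32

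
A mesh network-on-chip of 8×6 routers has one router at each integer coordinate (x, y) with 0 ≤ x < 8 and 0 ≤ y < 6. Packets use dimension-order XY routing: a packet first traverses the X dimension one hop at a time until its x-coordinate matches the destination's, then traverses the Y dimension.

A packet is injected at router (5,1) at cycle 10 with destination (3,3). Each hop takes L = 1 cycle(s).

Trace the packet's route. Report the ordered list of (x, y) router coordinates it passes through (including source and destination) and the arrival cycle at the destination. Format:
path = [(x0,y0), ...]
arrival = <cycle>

path = [(5,1), (4,1), (3,1), (3,2), (3,3)]
arrival = 14

#0 — 5,1 | c10
#1 — 4,1 | c11 | W
#2 — 3,1 | c12 | W
#3 — 3,2 | c13 | N
#4 — 3,3 | c14 | N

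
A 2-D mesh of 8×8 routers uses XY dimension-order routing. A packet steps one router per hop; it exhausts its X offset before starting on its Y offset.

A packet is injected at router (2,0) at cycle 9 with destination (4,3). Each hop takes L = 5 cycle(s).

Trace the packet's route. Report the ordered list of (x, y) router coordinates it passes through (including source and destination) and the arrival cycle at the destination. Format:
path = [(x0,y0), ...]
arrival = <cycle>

t=9: at (2,0)
t=14: at (3,0) after E
t=19: at (4,0) after E
t=24: at (4,1) after N
t=29: at (4,2) after N
t=34: at (4,3) after N

path = [(2,0), (3,0), (4,0), (4,1), (4,2), (4,3)]
arrival = 34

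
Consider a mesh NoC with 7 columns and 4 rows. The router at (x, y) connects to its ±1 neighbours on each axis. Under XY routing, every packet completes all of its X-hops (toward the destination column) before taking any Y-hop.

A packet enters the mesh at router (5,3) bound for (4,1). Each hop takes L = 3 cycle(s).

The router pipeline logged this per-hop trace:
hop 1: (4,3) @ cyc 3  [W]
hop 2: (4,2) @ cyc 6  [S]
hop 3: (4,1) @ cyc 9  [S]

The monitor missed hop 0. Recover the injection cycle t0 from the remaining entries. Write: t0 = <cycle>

Hop 1 reached at cycle 3; hop k is at t0 + k·L.
Subtract one hop: t0 = 3 − 3 = 0.

t0 = 0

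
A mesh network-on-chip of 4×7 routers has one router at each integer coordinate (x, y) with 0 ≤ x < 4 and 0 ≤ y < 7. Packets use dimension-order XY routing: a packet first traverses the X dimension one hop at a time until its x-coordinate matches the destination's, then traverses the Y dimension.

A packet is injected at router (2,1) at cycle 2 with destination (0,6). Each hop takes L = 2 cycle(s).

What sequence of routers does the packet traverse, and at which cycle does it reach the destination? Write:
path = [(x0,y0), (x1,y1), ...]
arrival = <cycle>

path = [(2,1), (1,1), (0,1), (0,2), (0,3), (0,4), (0,5), (0,6)]
arrival = 16

#0 — 2,1 | c2
#1 — 1,1 | c4 | W
#2 — 0,1 | c6 | W
#3 — 0,2 | c8 | N
#4 — 0,3 | c10 | N
#5 — 0,4 | c12 | N
#6 — 0,5 | c14 | N
#7 — 0,6 | c16 | N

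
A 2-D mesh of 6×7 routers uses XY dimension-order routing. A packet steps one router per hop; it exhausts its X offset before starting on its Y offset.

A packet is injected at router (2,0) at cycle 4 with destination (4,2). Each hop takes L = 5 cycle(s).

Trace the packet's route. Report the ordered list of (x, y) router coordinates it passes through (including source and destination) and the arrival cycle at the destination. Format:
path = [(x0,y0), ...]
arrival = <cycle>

path = [(2,0), (3,0), (4,0), (4,1), (4,2)]
arrival = 24

src (2,0)  cyc=4
E→(3,0)  cyc=9
E→(4,0)  cyc=14
N→(4,1)  cyc=19
N→(4,2)  cyc=24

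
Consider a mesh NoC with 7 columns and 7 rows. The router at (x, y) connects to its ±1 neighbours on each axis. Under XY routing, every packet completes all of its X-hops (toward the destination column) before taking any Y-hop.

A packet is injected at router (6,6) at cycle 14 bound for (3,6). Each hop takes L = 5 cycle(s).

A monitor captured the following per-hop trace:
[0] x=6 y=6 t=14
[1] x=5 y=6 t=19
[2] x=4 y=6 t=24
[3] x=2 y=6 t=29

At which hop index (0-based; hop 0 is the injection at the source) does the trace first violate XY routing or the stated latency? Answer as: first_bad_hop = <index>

first_bad_hop = 3

  1: Δx=-1 Δy=+0 Δt=5 [ok]
  2: Δx=-1 Δy=+0 Δt=5 [ok]
  3: Δx=-2 Δy=+0 Δt=5 [BAD: non-unit step]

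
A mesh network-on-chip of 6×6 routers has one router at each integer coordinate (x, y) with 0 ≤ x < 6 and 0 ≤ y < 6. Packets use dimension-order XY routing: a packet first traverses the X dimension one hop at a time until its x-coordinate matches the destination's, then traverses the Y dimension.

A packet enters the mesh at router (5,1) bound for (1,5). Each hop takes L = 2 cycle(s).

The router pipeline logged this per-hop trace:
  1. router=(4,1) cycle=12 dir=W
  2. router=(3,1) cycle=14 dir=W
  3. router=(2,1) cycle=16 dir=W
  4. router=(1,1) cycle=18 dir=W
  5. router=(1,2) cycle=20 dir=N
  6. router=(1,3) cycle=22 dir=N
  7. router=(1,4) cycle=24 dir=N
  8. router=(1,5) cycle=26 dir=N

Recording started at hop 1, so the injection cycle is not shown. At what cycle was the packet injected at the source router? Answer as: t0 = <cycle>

At hop 1 the cycle is 12; in general cyc_k = t0 + kL.
Therefore t0 = 12 − L = 10.

t0 = 10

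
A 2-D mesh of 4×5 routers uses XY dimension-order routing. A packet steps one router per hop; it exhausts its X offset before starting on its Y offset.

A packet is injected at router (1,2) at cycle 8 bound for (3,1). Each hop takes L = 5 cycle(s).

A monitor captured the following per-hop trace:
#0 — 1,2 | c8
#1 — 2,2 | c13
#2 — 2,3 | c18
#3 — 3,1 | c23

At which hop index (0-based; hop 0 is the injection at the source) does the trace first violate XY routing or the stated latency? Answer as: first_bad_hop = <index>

check 1→ d=(1,0) cyc+5: ok
check 2→ d=(0,1) cyc+5: BAD: Y-move but x=2≠3

first_bad_hop = 2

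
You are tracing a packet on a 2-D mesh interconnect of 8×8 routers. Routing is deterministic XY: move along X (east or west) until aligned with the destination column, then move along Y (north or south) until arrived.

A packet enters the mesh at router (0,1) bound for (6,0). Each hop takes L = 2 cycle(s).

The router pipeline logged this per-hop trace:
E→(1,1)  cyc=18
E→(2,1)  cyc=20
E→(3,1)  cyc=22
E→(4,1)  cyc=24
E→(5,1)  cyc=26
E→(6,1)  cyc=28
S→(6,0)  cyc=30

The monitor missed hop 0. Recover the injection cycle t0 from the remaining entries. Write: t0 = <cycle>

cyc[1] = 18 and cyc[k] = t0 + k·L for every k.
Subtract one hop: t0 = 18 − 2 = 16.

t0 = 16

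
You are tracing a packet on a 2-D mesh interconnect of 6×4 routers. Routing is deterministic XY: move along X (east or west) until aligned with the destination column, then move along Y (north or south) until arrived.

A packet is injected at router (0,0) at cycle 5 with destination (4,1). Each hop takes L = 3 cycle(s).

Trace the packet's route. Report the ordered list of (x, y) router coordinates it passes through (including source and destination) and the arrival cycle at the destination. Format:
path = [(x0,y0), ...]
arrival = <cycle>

t=5: at (0,0)
t=8: at (1,0) after E
t=11: at (2,0) after E
t=14: at (3,0) after E
t=17: at (4,0) after E
t=20: at (4,1) after N

path = [(0,0), (1,0), (2,0), (3,0), (4,0), (4,1)]
arrival = 20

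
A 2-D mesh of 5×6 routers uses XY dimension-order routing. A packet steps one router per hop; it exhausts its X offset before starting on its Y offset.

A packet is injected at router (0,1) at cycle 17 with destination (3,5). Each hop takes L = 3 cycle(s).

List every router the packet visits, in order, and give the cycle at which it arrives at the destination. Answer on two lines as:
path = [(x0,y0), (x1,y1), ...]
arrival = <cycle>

t=17: at (0,1)
t=20: at (1,1) after E
t=23: at (2,1) after E
t=26: at (3,1) after E
t=29: at (3,2) after N
t=32: at (3,3) after N
t=35: at (3,4) after N
t=38: at (3,5) after N

path = [(0,1), (1,1), (2,1), (3,1), (3,2), (3,3), (3,4), (3,5)]
arrival = 38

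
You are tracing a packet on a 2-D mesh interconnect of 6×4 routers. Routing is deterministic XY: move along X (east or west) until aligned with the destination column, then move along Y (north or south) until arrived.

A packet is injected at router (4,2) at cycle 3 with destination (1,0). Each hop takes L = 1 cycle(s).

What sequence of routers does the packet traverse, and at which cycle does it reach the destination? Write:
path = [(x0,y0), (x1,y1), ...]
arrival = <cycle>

t=3: at (4,2)
t=4: at (3,2) after W
t=5: at (2,2) after W
t=6: at (1,2) after W
t=7: at (1,1) after S
t=8: at (1,0) after S

path = [(4,2), (3,2), (2,2), (1,2), (1,1), (1,0)]
arrival = 8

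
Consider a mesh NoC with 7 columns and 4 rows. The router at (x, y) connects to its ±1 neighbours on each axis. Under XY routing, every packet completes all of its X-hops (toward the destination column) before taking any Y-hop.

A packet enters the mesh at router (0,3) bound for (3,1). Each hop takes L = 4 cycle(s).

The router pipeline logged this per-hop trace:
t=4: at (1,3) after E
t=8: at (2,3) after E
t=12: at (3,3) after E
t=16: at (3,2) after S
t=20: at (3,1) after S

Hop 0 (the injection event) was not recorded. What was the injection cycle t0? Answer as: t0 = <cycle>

t0 = 0

Hop 1 reached at cycle 4; hop k is at t0 + k·L.
Therefore t0 = 4 − L = 0.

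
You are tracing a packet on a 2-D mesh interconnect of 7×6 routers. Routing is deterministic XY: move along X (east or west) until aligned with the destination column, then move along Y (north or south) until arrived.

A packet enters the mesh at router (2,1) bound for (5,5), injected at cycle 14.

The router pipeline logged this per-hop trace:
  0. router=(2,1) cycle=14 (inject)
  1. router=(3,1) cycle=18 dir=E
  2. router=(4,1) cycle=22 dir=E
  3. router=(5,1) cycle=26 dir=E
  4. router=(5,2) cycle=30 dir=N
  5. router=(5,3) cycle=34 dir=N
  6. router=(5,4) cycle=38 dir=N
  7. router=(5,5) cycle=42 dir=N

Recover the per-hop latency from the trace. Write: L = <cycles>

Between hops 0 and 1 the cycle counter advances 18 − 14 = 4.
One hop costs L cycles, so L = 4.

L = 4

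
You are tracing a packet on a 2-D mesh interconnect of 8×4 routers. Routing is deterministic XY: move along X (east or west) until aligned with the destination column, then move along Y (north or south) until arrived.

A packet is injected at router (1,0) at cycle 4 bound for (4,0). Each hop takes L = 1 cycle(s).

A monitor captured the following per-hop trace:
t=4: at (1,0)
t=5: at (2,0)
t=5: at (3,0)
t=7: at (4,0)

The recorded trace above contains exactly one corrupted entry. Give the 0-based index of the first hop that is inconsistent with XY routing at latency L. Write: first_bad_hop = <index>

hop 1: step (+1,+0), +1 cyc — ok
hop 2: step (+1,+0), +0 cyc — BAD: Δcyc=0≠L

first_bad_hop = 2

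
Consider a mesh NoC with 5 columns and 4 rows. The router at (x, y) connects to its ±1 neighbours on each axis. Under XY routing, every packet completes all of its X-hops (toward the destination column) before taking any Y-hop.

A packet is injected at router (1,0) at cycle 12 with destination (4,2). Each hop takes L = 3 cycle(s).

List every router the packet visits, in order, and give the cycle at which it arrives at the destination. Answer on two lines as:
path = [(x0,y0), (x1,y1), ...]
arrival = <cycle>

src (1,0)  cyc=12
E→(2,0)  cyc=15
E→(3,0)  cyc=18
E→(4,0)  cyc=21
N→(4,1)  cyc=24
N→(4,2)  cyc=27

path = [(1,0), (2,0), (3,0), (4,0), (4,1), (4,2)]
arrival = 27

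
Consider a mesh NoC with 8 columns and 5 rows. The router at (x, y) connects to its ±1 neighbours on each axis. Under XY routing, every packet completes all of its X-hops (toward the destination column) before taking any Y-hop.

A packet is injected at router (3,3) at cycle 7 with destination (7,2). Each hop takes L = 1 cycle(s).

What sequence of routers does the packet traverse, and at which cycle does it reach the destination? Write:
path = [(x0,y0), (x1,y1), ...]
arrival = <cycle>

#0 — 3,3 | c7
#1 — 4,3 | c8 | E
#2 — 5,3 | c9 | E
#3 — 6,3 | c10 | E
#4 — 7,3 | c11 | E
#5 — 7,2 | c12 | S

path = [(3,3), (4,3), (5,3), (6,3), (7,3), (7,2)]
arrival = 12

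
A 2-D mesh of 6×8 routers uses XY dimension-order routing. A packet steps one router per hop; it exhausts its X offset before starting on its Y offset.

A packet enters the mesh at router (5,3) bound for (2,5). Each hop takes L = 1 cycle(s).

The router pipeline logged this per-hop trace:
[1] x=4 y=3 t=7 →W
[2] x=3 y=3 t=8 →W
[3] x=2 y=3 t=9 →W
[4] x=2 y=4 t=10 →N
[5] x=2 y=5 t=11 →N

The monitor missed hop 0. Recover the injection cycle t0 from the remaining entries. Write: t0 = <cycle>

The first recorded entry is hop 1 at cycle 7.
t0 = cyc[1] − L = 7 − 1 = 6.

t0 = 6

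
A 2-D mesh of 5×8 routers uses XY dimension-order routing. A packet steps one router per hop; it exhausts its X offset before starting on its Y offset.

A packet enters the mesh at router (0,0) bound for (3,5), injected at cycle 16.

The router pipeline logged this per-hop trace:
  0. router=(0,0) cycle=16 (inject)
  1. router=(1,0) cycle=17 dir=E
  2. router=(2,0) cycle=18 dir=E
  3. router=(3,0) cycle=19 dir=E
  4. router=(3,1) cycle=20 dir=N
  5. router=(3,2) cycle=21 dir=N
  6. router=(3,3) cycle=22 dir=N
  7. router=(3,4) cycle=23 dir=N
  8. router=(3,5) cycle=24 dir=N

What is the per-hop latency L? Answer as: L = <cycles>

cyc[1] − cyc[0] = 17 − 16 = 1.
That increment is L by definition: L = 1.

L = 1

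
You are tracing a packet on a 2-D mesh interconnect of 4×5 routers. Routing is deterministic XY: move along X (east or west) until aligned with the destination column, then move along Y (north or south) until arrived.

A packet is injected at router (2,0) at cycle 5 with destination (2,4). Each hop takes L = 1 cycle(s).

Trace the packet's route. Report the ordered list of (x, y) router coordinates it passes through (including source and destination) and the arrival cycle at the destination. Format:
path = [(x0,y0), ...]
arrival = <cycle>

src (2,0)  cyc=5
N→(2,1)  cyc=6
N→(2,2)  cyc=7
N→(2,3)  cyc=8
N→(2,4)  cyc=9

path = [(2,0), (2,1), (2,2), (2,3), (2,4)]
arrival = 9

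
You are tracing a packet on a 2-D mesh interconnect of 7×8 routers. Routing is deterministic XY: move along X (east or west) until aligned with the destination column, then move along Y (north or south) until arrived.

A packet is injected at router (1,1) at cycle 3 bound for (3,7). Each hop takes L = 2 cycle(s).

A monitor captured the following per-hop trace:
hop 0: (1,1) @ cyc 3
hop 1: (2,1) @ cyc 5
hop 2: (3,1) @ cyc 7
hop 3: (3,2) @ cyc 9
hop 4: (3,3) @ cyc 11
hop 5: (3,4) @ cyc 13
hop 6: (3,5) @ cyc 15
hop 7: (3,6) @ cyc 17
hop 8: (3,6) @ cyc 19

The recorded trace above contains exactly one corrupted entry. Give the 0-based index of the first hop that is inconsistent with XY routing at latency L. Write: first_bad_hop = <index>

check 1→ d=(1,0) cyc+2: ok
check 2→ d=(1,0) cyc+2: ok
check 3→ d=(0,1) cyc+2: ok
check 4→ d=(0,1) cyc+2: ok
check 5→ d=(0,1) cyc+2: ok
check 6→ d=(0,1) cyc+2: ok
check 7→ d=(0,1) cyc+2: ok
check 8→ d=(0,0) cyc+2: BAD: non-unit step

first_bad_hop = 8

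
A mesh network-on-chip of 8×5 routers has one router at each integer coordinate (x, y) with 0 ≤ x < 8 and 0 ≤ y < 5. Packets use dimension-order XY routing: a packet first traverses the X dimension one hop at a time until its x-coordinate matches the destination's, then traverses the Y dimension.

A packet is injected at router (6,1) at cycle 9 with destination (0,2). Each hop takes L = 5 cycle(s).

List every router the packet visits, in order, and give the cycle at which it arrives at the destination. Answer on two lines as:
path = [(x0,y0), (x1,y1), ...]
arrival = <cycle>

src (6,1)  cyc=9
W→(5,1)  cyc=14
W→(4,1)  cyc=19
W→(3,1)  cyc=24
W→(2,1)  cyc=29
W→(1,1)  cyc=34
W→(0,1)  cyc=39
N→(0,2)  cyc=44

path = [(6,1), (5,1), (4,1), (3,1), (2,1), (1,1), (0,1), (0,2)]
arrival = 44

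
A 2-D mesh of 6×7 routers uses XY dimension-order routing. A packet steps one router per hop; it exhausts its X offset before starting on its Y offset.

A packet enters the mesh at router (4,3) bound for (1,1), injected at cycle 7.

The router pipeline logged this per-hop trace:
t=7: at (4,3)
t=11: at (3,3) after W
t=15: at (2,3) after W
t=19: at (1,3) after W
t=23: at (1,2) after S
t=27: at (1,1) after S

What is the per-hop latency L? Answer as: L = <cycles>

L = 4

cyc[1] − cyc[0] = 11 − 7 = 4.
Per-hop latency L = Δcyc = 4.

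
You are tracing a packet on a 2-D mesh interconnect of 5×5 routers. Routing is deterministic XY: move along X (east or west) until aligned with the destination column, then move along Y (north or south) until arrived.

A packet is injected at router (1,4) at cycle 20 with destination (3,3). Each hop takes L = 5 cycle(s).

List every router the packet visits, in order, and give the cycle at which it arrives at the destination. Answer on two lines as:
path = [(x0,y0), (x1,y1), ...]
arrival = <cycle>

path = [(1,4), (2,4), (3,4), (3,3)]
arrival = 35

hop 0: (1,4) @ cyc 20
hop 1: (2,4) @ cyc 25  [E]
hop 2: (3,4) @ cyc 30  [E]
hop 3: (3,3) @ cyc 35  [S]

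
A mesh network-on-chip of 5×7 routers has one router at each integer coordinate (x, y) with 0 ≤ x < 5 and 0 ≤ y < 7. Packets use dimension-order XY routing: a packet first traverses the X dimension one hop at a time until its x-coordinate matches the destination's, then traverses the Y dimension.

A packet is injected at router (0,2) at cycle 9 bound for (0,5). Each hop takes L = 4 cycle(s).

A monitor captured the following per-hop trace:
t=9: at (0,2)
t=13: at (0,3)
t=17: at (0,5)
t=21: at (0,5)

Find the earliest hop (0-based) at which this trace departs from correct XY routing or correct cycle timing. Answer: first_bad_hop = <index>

first_bad_hop = 2

hop 1: step (+0,+1), +4 cyc — ok
hop 2: step (+0,+2), +4 cyc — BAD: non-unit step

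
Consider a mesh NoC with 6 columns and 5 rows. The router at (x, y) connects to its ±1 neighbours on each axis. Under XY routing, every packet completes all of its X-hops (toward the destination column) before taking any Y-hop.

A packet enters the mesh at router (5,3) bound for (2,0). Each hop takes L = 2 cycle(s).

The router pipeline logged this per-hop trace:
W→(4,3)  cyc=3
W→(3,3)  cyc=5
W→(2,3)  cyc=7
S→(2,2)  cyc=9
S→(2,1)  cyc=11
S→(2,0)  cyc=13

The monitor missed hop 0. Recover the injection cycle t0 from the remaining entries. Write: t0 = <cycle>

t0 = 1

The first recorded entry is hop 1 at cycle 3.
t0 = cyc[1] − L = 3 − 2 = 1.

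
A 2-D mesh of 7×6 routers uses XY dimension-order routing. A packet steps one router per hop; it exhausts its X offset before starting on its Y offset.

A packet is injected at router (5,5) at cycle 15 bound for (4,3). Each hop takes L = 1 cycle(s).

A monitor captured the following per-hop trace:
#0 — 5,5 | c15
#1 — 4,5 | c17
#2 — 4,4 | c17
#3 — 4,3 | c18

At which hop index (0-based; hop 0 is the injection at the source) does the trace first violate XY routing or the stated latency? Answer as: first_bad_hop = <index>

[1] (-1,+0) / 2c ⇒ BAD: Δcyc=2≠L

first_bad_hop = 1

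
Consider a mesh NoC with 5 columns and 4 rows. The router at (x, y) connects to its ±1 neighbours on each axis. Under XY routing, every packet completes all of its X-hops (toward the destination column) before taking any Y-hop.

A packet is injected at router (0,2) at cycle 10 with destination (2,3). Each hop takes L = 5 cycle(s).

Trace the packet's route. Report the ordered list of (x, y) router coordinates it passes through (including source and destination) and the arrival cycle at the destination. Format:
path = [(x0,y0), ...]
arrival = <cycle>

path = [(0,2), (1,2), (2,2), (2,3)]
arrival = 25

#0 — 0,2 | c10
#1 — 1,2 | c15 | E
#2 — 2,2 | c20 | E
#3 — 2,3 | c25 | N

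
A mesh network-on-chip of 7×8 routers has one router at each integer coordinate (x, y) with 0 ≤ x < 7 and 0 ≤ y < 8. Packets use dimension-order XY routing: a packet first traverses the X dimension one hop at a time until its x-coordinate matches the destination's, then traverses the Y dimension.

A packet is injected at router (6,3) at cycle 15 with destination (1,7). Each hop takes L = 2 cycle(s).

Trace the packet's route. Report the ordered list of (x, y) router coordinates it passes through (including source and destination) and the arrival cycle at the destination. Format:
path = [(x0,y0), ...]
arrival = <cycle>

#0 — 6,3 | c15
#1 — 5,3 | c17 | W
#2 — 4,3 | c19 | W
#3 — 3,3 | c21 | W
#4 — 2,3 | c23 | W
#5 — 1,3 | c25 | W
#6 — 1,4 | c27 | N
#7 — 1,5 | c29 | N
#8 — 1,6 | c31 | N
#9 — 1,7 | c33 | N

path = [(6,3), (5,3), (4,3), (3,3), (2,3), (1,3), (1,4), (1,5), (1,6), (1,7)]
arrival = 33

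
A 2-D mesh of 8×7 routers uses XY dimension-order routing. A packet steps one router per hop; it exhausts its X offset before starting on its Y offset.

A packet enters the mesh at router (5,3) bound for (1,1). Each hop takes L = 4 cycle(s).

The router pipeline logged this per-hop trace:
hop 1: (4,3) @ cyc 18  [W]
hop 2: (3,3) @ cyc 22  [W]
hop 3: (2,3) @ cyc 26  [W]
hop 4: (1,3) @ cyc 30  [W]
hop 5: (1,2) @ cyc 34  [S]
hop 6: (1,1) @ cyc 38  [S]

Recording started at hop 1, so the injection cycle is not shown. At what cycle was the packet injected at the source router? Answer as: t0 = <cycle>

t0 = 14

At hop 1 the cycle is 18; in general cyc_k = t0 + kL.
So t0 = 18 − 1·4 = 14.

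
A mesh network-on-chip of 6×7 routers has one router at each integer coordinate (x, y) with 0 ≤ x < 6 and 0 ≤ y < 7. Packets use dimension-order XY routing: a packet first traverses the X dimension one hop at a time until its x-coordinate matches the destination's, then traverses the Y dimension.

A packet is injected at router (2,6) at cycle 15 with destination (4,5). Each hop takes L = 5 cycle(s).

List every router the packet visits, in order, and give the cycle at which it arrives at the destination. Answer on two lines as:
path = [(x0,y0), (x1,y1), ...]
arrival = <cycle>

t=15: at (2,6)
t=20: at (3,6) after E
t=25: at (4,6) after E
t=30: at (4,5) after S

path = [(2,6), (3,6), (4,6), (4,5)]
arrival = 30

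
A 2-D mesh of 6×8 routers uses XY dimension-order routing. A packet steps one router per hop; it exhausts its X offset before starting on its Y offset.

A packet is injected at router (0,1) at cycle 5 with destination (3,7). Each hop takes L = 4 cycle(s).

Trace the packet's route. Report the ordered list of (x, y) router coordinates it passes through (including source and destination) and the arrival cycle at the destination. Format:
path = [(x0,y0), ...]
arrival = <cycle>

src (0,1)  cyc=5
E→(1,1)  cyc=9
E→(2,1)  cyc=13
E→(3,1)  cyc=17
N→(3,2)  cyc=21
N→(3,3)  cyc=25
N→(3,4)  cyc=29
N→(3,5)  cyc=33
N→(3,6)  cyc=37
N→(3,7)  cyc=41

path = [(0,1), (1,1), (2,1), (3,1), (3,2), (3,3), (3,4), (3,5), (3,6), (3,7)]
arrival = 41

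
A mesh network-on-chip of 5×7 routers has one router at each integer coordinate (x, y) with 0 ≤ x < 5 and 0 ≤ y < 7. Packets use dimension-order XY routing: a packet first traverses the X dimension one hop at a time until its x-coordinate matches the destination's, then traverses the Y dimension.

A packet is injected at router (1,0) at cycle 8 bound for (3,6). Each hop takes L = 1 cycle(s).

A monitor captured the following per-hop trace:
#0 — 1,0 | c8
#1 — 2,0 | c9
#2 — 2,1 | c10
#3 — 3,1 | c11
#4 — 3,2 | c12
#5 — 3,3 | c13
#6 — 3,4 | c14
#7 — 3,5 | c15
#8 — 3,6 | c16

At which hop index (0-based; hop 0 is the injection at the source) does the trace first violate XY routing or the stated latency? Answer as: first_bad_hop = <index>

first_bad_hop = 2

  1: Δx=+1 Δy=+0 Δt=1 [ok]
  2: Δx=+0 Δy=+1 Δt=1 [BAD: Y-move but x=2≠3]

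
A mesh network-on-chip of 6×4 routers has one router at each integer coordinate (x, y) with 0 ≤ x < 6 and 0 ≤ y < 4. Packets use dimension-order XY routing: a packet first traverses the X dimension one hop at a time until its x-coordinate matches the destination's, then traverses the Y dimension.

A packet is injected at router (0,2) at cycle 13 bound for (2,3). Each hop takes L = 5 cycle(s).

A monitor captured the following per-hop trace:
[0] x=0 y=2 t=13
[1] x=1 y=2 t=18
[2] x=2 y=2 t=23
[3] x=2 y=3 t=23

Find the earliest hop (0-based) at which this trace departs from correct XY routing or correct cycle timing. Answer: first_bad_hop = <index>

first_bad_hop = 3

check 1→ d=(1,0) cyc+5: ok
check 2→ d=(1,0) cyc+5: ok
check 3→ d=(0,1) cyc+0: BAD: Δcyc=0≠L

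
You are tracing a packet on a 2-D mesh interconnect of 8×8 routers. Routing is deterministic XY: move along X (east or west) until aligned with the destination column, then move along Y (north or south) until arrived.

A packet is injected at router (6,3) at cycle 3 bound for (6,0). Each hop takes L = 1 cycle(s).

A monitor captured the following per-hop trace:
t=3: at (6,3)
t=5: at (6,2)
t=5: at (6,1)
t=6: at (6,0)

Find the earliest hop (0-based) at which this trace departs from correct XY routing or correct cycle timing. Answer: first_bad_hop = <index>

first_bad_hop = 1

[1] (+0,-1) / 2c ⇒ BAD: Δcyc=2≠L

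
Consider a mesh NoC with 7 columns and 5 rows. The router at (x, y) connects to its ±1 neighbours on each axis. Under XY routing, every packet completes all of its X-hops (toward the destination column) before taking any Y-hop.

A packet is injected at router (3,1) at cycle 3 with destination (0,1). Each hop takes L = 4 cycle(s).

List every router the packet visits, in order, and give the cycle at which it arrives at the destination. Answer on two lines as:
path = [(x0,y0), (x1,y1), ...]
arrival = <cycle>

path = [(3,1), (2,1), (1,1), (0,1)]
arrival = 15

hop 0: (3,1) @ cyc 3
hop 1: (2,1) @ cyc 7  [W]
hop 2: (1,1) @ cyc 11  [W]
hop 3: (0,1) @ cyc 15  [W]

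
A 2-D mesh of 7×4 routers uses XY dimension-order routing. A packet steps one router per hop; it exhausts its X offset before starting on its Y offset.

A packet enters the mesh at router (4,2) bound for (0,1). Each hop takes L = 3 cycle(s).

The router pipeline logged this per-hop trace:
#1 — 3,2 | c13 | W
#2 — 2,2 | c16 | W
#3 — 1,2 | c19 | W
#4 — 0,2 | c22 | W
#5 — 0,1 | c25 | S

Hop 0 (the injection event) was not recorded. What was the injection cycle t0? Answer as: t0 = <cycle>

t0 = 10

The first recorded entry is hop 1 at cycle 13.
Subtract one hop: t0 = 13 − 3 = 10.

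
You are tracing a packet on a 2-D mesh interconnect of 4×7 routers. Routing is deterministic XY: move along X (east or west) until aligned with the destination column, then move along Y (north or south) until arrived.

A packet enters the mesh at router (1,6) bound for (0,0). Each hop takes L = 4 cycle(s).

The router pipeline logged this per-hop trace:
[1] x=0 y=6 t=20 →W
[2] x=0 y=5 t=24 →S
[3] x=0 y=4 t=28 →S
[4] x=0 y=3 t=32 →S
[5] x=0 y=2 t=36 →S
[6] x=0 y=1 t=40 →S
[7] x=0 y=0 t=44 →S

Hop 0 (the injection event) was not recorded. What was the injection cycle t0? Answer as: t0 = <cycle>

t0 = 16

At hop 1 the cycle is 20; in general cyc_k = t0 + kL.
Subtract one hop: t0 = 20 − 4 = 16.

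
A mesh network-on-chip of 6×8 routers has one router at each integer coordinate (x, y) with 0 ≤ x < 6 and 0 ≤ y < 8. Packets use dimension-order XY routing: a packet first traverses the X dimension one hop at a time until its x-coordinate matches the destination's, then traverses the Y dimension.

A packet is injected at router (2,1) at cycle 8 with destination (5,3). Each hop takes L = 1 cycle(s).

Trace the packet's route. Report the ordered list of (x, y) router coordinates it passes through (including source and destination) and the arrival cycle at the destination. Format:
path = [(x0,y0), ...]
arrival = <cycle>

path = [(2,1), (3,1), (4,1), (5,1), (5,2), (5,3)]
arrival = 13

#0 — 2,1 | c8
#1 — 3,1 | c9 | E
#2 — 4,1 | c10 | E
#3 — 5,1 | c11 | E
#4 — 5,2 | c12 | N
#5 — 5,3 | c13 | N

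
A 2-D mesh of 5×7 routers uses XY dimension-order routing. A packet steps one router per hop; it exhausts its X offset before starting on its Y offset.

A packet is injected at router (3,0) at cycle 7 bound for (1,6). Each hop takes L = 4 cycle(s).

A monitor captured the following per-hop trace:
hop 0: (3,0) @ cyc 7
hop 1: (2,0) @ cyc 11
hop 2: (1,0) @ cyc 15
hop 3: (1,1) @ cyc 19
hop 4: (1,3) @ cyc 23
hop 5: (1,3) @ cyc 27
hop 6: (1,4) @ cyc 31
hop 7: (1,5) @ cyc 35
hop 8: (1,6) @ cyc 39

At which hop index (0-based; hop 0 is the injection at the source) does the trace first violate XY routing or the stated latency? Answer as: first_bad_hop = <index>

[1] (-1,+0) / 4c ⇒ ok
[2] (-1,+0) / 4c ⇒ ok
[3] (+0,+1) / 4c ⇒ ok
[4] (+0,+2) / 4c ⇒ BAD: non-unit step

first_bad_hop = 4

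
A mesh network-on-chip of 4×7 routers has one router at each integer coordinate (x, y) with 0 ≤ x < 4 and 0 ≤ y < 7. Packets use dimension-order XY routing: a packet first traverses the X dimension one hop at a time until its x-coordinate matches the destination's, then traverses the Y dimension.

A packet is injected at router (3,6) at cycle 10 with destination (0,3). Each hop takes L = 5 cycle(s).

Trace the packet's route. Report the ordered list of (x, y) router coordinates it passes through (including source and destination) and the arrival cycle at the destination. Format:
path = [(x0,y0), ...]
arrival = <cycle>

[0] x=3 y=6 t=10
[1] x=2 y=6 t=15 →W
[2] x=1 y=6 t=20 →W
[3] x=0 y=6 t=25 →W
[4] x=0 y=5 t=30 →S
[5] x=0 y=4 t=35 →S
[6] x=0 y=3 t=40 →S

path = [(3,6), (2,6), (1,6), (0,6), (0,5), (0,4), (0,3)]
arrival = 40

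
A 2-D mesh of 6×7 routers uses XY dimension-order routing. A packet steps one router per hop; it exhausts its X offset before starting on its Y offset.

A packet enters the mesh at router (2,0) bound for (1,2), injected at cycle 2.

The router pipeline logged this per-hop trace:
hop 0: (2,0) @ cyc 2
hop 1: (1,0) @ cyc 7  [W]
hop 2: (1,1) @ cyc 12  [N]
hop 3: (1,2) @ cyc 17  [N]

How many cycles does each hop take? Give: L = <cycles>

L = 5

Δcyc across hop 0→1: 7 − 2 = 5.
One hop costs L cycles, so L = 5.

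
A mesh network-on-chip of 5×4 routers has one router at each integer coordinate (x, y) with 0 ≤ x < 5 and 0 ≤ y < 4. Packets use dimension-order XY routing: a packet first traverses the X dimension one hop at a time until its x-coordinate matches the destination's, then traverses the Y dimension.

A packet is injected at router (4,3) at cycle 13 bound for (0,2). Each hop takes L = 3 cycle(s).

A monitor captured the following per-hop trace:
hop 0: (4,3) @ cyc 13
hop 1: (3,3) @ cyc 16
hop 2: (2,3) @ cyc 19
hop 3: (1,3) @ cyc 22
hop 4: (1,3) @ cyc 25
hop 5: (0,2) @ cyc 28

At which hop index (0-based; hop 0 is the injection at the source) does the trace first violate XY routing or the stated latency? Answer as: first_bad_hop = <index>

first_bad_hop = 4

[1] (-1,+0) / 3c ⇒ ok
[2] (-1,+0) / 3c ⇒ ok
[3] (-1,+0) / 3c ⇒ ok
[4] (+0,+0) / 3c ⇒ BAD: non-unit step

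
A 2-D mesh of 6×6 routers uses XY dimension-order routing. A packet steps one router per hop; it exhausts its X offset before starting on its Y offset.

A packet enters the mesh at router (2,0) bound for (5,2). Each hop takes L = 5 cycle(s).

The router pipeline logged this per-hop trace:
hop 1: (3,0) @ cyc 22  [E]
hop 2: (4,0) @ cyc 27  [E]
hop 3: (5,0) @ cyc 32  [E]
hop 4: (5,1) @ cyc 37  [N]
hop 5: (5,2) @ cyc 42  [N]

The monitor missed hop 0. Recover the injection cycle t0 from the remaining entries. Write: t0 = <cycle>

The first recorded entry is hop 1 at cycle 22.
t0 = cyc[1] − L = 22 − 5 = 17.

t0 = 17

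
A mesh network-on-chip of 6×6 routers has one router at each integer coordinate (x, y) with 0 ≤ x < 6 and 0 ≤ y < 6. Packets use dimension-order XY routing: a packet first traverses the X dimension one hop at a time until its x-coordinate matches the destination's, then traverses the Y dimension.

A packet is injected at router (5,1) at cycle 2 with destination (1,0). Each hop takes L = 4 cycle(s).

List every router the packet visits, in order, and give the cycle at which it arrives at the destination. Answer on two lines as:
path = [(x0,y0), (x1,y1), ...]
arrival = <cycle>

src (5,1)  cyc=2
W→(4,1)  cyc=6
W→(3,1)  cyc=10
W→(2,1)  cyc=14
W→(1,1)  cyc=18
S→(1,0)  cyc=22

path = [(5,1), (4,1), (3,1), (2,1), (1,1), (1,0)]
arrival = 22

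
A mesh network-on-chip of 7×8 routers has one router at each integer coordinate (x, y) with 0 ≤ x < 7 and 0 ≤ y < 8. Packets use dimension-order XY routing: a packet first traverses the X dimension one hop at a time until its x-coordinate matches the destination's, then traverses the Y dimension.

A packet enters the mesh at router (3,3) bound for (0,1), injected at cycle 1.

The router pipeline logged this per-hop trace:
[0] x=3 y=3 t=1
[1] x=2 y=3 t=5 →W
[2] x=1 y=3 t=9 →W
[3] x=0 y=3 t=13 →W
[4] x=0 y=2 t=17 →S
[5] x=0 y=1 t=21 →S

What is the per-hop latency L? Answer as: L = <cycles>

cyc[1] − cyc[0] = 5 − 1 = 4.
One hop costs L cycles, so L = 4.

L = 4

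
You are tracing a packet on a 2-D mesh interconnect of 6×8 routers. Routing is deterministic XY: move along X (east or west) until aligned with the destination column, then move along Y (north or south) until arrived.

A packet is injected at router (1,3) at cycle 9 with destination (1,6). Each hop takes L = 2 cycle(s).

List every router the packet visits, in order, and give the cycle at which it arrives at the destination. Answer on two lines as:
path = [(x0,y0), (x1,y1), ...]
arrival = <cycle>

[0] x=1 y=3 t=9
[1] x=1 y=4 t=11 →N
[2] x=1 y=5 t=13 →N
[3] x=1 y=6 t=15 →N

path = [(1,3), (1,4), (1,5), (1,6)]
arrival = 15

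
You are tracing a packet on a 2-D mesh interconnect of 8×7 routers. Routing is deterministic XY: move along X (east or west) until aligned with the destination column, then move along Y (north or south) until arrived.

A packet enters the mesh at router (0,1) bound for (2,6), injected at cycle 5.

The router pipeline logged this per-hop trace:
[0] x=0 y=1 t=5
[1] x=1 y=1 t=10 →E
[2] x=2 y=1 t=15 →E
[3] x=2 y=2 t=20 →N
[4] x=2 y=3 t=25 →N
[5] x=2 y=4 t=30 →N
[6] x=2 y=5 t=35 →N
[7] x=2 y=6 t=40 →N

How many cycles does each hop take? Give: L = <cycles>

L = 5

From hop 0 (5) to hop 1 (10): +5 cycles.
Each hop adds L, hence L = 5.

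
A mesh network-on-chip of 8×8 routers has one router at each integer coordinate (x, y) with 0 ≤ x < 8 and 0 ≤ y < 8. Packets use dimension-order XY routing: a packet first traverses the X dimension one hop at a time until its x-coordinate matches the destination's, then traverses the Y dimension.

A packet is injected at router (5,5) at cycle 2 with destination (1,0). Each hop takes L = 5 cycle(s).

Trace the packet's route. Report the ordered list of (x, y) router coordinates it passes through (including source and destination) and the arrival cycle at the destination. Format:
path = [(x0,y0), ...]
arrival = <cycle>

[0] x=5 y=5 t=2
[1] x=4 y=5 t=7 →W
[2] x=3 y=5 t=12 →W
[3] x=2 y=5 t=17 →W
[4] x=1 y=5 t=22 →W
[5] x=1 y=4 t=27 →S
[6] x=1 y=3 t=32 →S
[7] x=1 y=2 t=37 →S
[8] x=1 y=1 t=42 →S
[9] x=1 y=0 t=47 →S

path = [(5,5), (4,5), (3,5), (2,5), (1,5), (1,4), (1,3), (1,2), (1,1), (1,0)]
arrival = 47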